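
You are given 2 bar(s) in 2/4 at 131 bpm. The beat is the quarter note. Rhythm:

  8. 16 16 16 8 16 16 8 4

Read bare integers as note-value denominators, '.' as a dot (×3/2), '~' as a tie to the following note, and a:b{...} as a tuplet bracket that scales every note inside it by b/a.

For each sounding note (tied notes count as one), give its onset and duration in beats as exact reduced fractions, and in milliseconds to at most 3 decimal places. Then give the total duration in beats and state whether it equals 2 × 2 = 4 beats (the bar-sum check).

1) 0.0ms=0b +343.511ms=3/4b
2) 343.511ms=3/4b +114.504ms=1/4b
3) 458.015ms=1b +114.504ms=1/4b
4) 572.519ms=5/4b +114.504ms=1/4b
5) 687.023ms=3/2b +229.008ms=1/2b
6) 916.031ms=2b +114.504ms=1/4b
7) 1030.534ms=9/4b +114.504ms=1/4b
8) 1145.038ms=5/2b +229.008ms=1/2b
9) 1374.046ms=3b +458.015ms=1b
Σ=4b of 4 (131bpm 2/4) — PASS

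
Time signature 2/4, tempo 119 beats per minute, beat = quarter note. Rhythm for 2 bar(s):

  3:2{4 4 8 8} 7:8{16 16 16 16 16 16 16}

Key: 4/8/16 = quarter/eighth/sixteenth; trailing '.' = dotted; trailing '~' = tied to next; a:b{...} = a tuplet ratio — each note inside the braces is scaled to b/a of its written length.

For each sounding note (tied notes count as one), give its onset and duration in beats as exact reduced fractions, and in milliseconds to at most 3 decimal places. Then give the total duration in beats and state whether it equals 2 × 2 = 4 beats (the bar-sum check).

1) 0.0ms=0b +336.134ms=2/3b
2) 336.134ms=2/3b +336.134ms=2/3b
3) 672.269ms=4/3b +168.067ms=1/3b
4) 840.336ms=5/3b +168.067ms=1/3b
5) 1008.403ms=2b +144.058ms=2/7b
6) 1152.461ms=16/7b +144.058ms=2/7b
7) 1296.519ms=18/7b +144.058ms=2/7b
8) 1440.576ms=20/7b +144.058ms=2/7b
9) 1584.634ms=22/7b +144.058ms=2/7b
10) 1728.691ms=24/7b +144.058ms=2/7b
11) 1872.749ms=26/7b +144.058ms=2/7b
Σ=4b of 4 (119bpm 2/4) — PASS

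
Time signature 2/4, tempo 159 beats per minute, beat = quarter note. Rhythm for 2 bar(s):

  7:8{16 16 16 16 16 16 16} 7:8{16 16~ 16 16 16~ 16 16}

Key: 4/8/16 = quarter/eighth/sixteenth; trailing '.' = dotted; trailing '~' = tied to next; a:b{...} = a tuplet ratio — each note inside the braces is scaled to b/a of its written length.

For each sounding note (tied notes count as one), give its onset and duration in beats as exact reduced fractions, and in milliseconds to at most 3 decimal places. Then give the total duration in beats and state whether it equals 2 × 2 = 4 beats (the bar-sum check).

1) 0.0ms=0b +107.817ms=2/7b
2) 107.817ms=2/7b +107.817ms=2/7b
3) 215.633ms=4/7b +107.817ms=2/7b
4) 323.45ms=6/7b +107.817ms=2/7b
5) 431.267ms=8/7b +107.817ms=2/7b
6) 539.084ms=10/7b +107.817ms=2/7b
7) 646.9ms=12/7b +107.817ms=2/7b
8) 754.717ms=2b +107.817ms=2/7b
9) 862.534ms=16/7b +215.633ms=4/7b
10) 1078.167ms=20/7b +107.817ms=2/7b
11) 1185.984ms=22/7b +215.633ms=4/7b
12) 1401.617ms=26/7b +107.817ms=2/7b
Σ=4b of 4 (159bpm 2/4) — PASS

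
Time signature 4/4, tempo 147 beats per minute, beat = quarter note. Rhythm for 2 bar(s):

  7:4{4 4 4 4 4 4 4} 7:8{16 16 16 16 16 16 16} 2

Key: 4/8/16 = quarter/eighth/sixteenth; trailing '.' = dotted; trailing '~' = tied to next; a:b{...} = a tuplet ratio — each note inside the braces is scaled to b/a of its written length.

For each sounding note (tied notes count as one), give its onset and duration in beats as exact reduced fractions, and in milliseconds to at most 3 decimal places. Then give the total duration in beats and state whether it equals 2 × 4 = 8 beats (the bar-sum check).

1) 0.0ms=0b +233.236ms=4/7b
2) 233.236ms=4/7b +233.236ms=4/7b
3) 466.472ms=8/7b +233.236ms=4/7b
4) 699.708ms=12/7b +233.236ms=4/7b
5) 932.945ms=16/7b +233.236ms=4/7b
6) 1166.181ms=20/7b +233.236ms=4/7b
7) 1399.417ms=24/7b +233.236ms=4/7b
8) 1632.653ms=4b +116.618ms=2/7b
9) 1749.271ms=30/7b +116.618ms=2/7b
10) 1865.889ms=32/7b +116.618ms=2/7b
11) 1982.507ms=34/7b +116.618ms=2/7b
12) 2099.125ms=36/7b +116.618ms=2/7b
13) 2215.743ms=38/7b +116.618ms=2/7b
14) 2332.362ms=40/7b +116.618ms=2/7b
15) 2448.98ms=6b +816.327ms=2b
Σ=8b of 8 (147bpm 4/4) — PASS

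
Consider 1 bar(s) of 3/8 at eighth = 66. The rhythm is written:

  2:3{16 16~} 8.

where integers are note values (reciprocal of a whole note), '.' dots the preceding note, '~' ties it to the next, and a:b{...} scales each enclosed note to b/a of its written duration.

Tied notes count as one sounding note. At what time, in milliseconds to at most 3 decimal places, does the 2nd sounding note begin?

1. 0.0ms @ 0 + 681.818ms (3/4)
2. 681.818ms @ 3/4 + 2045.455ms (9/4)

note 2 onset = 3/4b = 681.818ms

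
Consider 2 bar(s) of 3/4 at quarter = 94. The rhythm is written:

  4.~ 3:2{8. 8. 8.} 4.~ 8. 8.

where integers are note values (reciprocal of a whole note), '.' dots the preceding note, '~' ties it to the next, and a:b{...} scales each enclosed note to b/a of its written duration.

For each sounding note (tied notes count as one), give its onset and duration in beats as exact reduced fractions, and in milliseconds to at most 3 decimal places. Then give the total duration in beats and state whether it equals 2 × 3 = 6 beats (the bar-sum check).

1) 0.0ms=0b +1276.596ms=2b
2) 1276.596ms=2b +319.149ms=1/2b
3) 1595.745ms=5/2b +319.149ms=1/2b
4) 1914.894ms=3b +1436.17ms=9/4b
5) 3351.064ms=21/4b +478.723ms=3/4b
Σ=6b of 6 (94bpm 3/4) — PASS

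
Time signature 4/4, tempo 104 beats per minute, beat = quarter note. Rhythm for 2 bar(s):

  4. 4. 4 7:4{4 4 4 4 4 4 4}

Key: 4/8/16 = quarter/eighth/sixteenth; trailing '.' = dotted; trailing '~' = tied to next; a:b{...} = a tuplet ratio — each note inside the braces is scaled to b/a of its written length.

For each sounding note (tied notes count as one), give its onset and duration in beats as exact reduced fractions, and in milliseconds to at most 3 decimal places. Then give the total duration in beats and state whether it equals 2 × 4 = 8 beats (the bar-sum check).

1) 0.0ms=0b +865.385ms=3/2b
2) 865.385ms=3/2b +865.385ms=3/2b
3) 1730.769ms=3b +576.923ms=1b
4) 2307.692ms=4b +329.67ms=4/7b
5) 2637.363ms=32/7b +329.67ms=4/7b
6) 2967.033ms=36/7b +329.67ms=4/7b
7) 3296.703ms=40/7b +329.67ms=4/7b
8) 3626.374ms=44/7b +329.67ms=4/7b
9) 3956.044ms=48/7b +329.67ms=4/7b
10) 4285.714ms=52/7b +329.67ms=4/7b
Σ=8b of 8 (104bpm 4/4) — PASS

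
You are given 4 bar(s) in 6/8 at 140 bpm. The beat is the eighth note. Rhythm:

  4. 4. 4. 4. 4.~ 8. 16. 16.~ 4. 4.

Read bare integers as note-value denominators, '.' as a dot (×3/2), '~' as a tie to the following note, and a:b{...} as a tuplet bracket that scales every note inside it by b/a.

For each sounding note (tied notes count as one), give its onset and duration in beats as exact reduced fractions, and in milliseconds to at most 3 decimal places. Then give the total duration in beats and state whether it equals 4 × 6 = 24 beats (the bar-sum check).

1) 0.0ms=0b +1285.714ms=3b
2) 1285.714ms=3b +1285.714ms=3b
3) 2571.429ms=6b +1285.714ms=3b
4) 3857.143ms=9b +1285.714ms=3b
5) 5142.857ms=12b +1928.571ms=9/2b
6) 7071.429ms=33/2b +321.429ms=3/4b
7) 7392.857ms=69/4b +1607.143ms=15/4b
8) 9000.0ms=21b +1285.714ms=3b
Σ=24b of 24 (140bpm 6/8) — PASS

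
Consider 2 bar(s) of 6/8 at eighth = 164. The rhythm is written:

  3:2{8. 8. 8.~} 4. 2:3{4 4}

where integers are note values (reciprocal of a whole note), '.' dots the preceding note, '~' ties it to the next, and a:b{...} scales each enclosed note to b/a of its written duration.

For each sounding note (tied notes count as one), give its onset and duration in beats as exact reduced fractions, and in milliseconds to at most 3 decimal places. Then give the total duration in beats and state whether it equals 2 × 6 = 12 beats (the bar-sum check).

1) 0.0ms=0b +365.854ms=1b
2) 365.854ms=1b +365.854ms=1b
3) 731.707ms=2b +1463.415ms=4b
4) 2195.122ms=6b +1097.561ms=3b
5) 3292.683ms=9b +1097.561ms=3b
Σ=12b of 12 (164bpm 6/8) — PASS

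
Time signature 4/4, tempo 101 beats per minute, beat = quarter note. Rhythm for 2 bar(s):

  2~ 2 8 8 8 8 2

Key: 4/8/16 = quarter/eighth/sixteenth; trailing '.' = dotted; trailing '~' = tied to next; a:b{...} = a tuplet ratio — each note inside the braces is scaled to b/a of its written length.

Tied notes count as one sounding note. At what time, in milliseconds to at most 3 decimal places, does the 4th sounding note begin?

note 4 onset = 5b = 2970.297ms

1. 0.0ms @ 0 + 2376.238ms (4)
2. 2376.238ms @ 4 + 297.03ms (1/2)
3. 2673.267ms @ 9/2 + 297.03ms (1/2)
4. 2970.297ms @ 5 + 297.03ms (1/2)
5. 3267.327ms @ 11/2 + 297.03ms (1/2)
6. 3564.356ms @ 6 + 1188.119ms (2)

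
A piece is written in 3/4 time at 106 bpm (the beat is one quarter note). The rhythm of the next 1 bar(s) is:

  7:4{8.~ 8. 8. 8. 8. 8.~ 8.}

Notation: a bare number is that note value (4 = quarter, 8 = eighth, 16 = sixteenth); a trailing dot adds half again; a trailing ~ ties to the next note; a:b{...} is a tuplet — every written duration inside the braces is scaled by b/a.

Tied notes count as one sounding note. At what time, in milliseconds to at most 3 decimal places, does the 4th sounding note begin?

note 4 onset = 12/7b = 970.35ms

1. 0.0ms @ 0 + 485.175ms (6/7)
2. 485.175ms @ 6/7 + 242.588ms (3/7)
3. 727.763ms @ 9/7 + 242.588ms (3/7)
4. 970.35ms @ 12/7 + 242.588ms (3/7)
5. 1212.938ms @ 15/7 + 485.175ms (6/7)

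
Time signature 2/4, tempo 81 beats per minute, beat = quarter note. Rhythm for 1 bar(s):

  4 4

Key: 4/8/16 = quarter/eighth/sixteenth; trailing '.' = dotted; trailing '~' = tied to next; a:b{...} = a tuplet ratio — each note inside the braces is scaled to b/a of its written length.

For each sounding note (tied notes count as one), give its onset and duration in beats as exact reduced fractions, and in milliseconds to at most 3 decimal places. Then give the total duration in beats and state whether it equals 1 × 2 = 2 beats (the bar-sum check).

1) 0.0ms=0b +740.741ms=1b
2) 740.741ms=1b +740.741ms=1b
Σ=2b of 2 (81bpm 2/4) — PASS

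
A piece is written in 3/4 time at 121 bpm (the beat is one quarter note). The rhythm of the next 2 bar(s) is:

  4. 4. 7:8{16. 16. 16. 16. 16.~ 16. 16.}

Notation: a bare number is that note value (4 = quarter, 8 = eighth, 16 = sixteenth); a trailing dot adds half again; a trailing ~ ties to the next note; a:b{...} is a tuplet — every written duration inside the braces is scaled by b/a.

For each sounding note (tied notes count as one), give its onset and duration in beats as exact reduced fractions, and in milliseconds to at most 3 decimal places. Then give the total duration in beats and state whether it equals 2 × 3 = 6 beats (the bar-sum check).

1) 0.0ms=0b +743.802ms=3/2b
2) 743.802ms=3/2b +743.802ms=3/2b
3) 1487.603ms=3b +212.515ms=3/7b
4) 1700.118ms=24/7b +212.515ms=3/7b
5) 1912.633ms=27/7b +212.515ms=3/7b
6) 2125.148ms=30/7b +212.515ms=3/7b
7) 2337.662ms=33/7b +425.03ms=6/7b
8) 2762.692ms=39/7b +212.515ms=3/7b
Σ=6b of 6 (121bpm 3/4) — PASS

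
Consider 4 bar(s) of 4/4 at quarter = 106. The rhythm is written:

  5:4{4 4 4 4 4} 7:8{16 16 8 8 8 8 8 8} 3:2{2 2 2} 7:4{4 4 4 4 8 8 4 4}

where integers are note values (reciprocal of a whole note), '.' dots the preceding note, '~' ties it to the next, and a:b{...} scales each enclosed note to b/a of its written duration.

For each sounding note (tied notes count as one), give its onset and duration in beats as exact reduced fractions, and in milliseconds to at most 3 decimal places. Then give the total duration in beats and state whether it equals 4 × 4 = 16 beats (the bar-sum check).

1) 0.0ms=0b +452.83ms=4/5b
2) 452.83ms=4/5b +452.83ms=4/5b
3) 905.66ms=8/5b +452.83ms=4/5b
4) 1358.491ms=12/5b +452.83ms=4/5b
5) 1811.321ms=16/5b +452.83ms=4/5b
6) 2264.151ms=4b +161.725ms=2/7b
7) 2425.876ms=30/7b +161.725ms=2/7b
8) 2587.601ms=32/7b +323.45ms=4/7b
9) 2911.051ms=36/7b +323.45ms=4/7b
10) 3234.501ms=40/7b +323.45ms=4/7b
11) 3557.951ms=44/7b +323.45ms=4/7b
12) 3881.402ms=48/7b +323.45ms=4/7b
13) 4204.852ms=52/7b +323.45ms=4/7b
14) 4528.302ms=8b +754.717ms=4/3b
15) 5283.019ms=28/3b +754.717ms=4/3b
16) 6037.736ms=32/3b +754.717ms=4/3b
17) 6792.453ms=12b +323.45ms=4/7b
18) 7115.903ms=88/7b +323.45ms=4/7b
19) 7439.353ms=92/7b +323.45ms=4/7b
20) 7762.803ms=96/7b +323.45ms=4/7b
21) 8086.253ms=100/7b +161.725ms=2/7b
22) 8247.978ms=102/7b +161.725ms=2/7b
23) 8409.704ms=104/7b +323.45ms=4/7b
24) 8733.154ms=108/7b +323.45ms=4/7b
Σ=16b of 16 (106bpm 4/4) — PASS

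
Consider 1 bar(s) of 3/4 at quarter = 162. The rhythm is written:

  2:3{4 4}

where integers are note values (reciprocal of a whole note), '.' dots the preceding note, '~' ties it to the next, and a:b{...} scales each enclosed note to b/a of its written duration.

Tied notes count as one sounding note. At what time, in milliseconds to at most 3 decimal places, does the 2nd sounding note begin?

note 2 onset = 3/2b = 555.556ms

1. 0.0ms @ 0 + 555.556ms (3/2)
2. 555.556ms @ 3/2 + 555.556ms (3/2)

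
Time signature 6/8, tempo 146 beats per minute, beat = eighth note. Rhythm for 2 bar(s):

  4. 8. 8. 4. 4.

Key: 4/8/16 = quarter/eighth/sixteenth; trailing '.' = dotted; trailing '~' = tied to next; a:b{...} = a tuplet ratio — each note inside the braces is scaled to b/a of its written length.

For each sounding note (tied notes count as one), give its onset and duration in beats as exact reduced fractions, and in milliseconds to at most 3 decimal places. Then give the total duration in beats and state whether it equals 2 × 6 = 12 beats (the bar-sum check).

1) 0.0ms=0b +1232.877ms=3b
2) 1232.877ms=3b +616.438ms=3/2b
3) 1849.315ms=9/2b +616.438ms=3/2b
4) 2465.753ms=6b +1232.877ms=3b
5) 3698.63ms=9b +1232.877ms=3b
Σ=12b of 12 (146bpm 6/8) — PASS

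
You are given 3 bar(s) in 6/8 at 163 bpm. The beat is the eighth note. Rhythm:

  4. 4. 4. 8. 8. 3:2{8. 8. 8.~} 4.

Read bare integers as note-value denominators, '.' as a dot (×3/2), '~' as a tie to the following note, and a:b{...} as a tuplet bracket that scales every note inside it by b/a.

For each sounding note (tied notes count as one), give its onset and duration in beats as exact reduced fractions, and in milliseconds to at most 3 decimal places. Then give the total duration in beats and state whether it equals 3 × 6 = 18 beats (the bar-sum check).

1) 0.0ms=0b +1104.294ms=3b
2) 1104.294ms=3b +1104.294ms=3b
3) 2208.589ms=6b +1104.294ms=3b
4) 3312.883ms=9b +552.147ms=3/2b
5) 3865.031ms=21/2b +552.147ms=3/2b
6) 4417.178ms=12b +368.098ms=1b
7) 4785.276ms=13b +368.098ms=1b
8) 5153.374ms=14b +1472.393ms=4b
Σ=18b of 18 (163bpm 6/8) — PASS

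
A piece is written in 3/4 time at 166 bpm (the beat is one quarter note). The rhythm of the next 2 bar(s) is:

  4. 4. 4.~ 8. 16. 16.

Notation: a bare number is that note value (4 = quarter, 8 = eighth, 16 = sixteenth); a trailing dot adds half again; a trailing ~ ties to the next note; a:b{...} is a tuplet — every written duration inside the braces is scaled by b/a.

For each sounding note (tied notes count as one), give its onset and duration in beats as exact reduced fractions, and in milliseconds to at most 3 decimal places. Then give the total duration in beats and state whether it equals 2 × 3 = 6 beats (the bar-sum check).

1) 0.0ms=0b +542.169ms=3/2b
2) 542.169ms=3/2b +542.169ms=3/2b
3) 1084.337ms=3b +813.253ms=9/4b
4) 1897.59ms=21/4b +135.542ms=3/8b
5) 2033.133ms=45/8b +135.542ms=3/8b
Σ=6b of 6 (166bpm 3/4) — PASS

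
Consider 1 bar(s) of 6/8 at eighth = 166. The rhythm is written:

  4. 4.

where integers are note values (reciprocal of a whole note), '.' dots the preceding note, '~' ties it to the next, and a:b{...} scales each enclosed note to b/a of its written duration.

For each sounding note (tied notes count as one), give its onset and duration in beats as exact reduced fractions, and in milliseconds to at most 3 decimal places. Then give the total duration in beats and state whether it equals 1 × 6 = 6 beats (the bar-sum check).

1) 0.0ms=0b +1084.337ms=3b
2) 1084.337ms=3b +1084.337ms=3b
Σ=6b of 6 (166bpm 6/8) — PASS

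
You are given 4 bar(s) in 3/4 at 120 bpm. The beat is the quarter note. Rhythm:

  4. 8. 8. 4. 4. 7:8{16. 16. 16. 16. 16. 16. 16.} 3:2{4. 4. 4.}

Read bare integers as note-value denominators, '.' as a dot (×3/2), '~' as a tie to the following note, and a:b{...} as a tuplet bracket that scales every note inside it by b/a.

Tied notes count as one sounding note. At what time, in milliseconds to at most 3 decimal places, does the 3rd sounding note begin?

note 3 onset = 9/4b = 1125.0ms

1. 0.0ms @ 0 + 750.0ms (3/2)
2. 750.0ms @ 3/2 + 375.0ms (3/4)
3. 1125.0ms @ 9/4 + 375.0ms (3/4)
4. 1500.0ms @ 3 + 750.0ms (3/2)
5. 2250.0ms @ 9/2 + 750.0ms (3/2)
6. 3000.0ms @ 6 + 214.286ms (3/7)
7. 3214.286ms @ 45/7 + 214.286ms (3/7)
8. 3428.571ms @ 48/7 + 214.286ms (3/7)
9. 3642.857ms @ 51/7 + 214.286ms (3/7)
10. 3857.143ms @ 54/7 + 214.286ms (3/7)
11. 4071.429ms @ 57/7 + 214.286ms (3/7)
12. 4285.714ms @ 60/7 + 214.286ms (3/7)
13. 4500.0ms @ 9 + 500.0ms (1)
14. 5000.0ms @ 10 + 500.0ms (1)
15. 5500.0ms @ 11 + 500.0ms (1)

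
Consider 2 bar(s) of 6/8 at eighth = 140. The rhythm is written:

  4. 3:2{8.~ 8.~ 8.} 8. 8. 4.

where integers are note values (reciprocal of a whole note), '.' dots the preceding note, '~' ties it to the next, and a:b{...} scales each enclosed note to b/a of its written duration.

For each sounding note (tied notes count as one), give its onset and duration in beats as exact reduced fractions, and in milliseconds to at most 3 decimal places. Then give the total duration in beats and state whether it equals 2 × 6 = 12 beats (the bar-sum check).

1) 0.0ms=0b +1285.714ms=3b
2) 1285.714ms=3b +1285.714ms=3b
3) 2571.429ms=6b +642.857ms=3/2b
4) 3214.286ms=15/2b +642.857ms=3/2b
5) 3857.143ms=9b +1285.714ms=3b
Σ=12b of 12 (140bpm 6/8) — PASS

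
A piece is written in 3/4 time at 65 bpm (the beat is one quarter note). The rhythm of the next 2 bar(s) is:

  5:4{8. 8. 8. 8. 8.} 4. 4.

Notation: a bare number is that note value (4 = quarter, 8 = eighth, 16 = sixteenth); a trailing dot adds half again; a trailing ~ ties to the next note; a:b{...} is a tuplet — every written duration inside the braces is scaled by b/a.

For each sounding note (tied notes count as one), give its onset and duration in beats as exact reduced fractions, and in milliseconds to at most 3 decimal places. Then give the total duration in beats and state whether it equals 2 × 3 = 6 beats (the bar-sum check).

1) 0.0ms=0b +553.846ms=3/5b
2) 553.846ms=3/5b +553.846ms=3/5b
3) 1107.692ms=6/5b +553.846ms=3/5b
4) 1661.538ms=9/5b +553.846ms=3/5b
5) 2215.385ms=12/5b +553.846ms=3/5b
6) 2769.231ms=3b +1384.615ms=3/2b
7) 4153.846ms=9/2b +1384.615ms=3/2b
Σ=6b of 6 (65bpm 3/4) — PASS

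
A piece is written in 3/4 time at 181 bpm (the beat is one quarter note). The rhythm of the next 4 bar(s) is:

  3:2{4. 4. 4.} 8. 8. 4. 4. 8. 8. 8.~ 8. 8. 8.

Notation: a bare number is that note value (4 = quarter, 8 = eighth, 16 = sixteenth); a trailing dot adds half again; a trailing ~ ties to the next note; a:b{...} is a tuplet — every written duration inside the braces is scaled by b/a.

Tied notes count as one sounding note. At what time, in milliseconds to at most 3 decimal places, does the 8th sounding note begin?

1. 0.0ms @ 0 + 331.492ms (1)
2. 331.492ms @ 1 + 331.492ms (1)
3. 662.983ms @ 2 + 331.492ms (1)
4. 994.475ms @ 3 + 248.619ms (3/4)
5. 1243.094ms @ 15/4 + 248.619ms (3/4)
6. 1491.713ms @ 9/2 + 497.238ms (3/2)
7. 1988.95ms @ 6 + 497.238ms (3/2)
8. 2486.188ms @ 15/2 + 248.619ms (3/4)
9. 2734.807ms @ 33/4 + 248.619ms (3/4)
10. 2983.425ms @ 9 + 497.238ms (3/2)
11. 3480.663ms @ 21/2 + 248.619ms (3/4)
12. 3729.282ms @ 45/4 + 248.619ms (3/4)

note 8 onset = 15/2b = 2486.188ms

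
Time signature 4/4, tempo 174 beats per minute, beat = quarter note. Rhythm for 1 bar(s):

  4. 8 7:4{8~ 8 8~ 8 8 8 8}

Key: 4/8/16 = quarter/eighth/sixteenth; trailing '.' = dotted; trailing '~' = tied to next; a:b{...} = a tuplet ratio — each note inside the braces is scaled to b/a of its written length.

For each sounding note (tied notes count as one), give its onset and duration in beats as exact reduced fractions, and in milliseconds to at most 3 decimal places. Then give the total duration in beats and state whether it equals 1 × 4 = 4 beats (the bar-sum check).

1) 0.0ms=0b +517.241ms=3/2b
2) 517.241ms=3/2b +172.414ms=1/2b
3) 689.655ms=2b +197.044ms=4/7b
4) 886.7ms=18/7b +197.044ms=4/7b
5) 1083.744ms=22/7b +98.522ms=2/7b
6) 1182.266ms=24/7b +98.522ms=2/7b
7) 1280.788ms=26/7b +98.522ms=2/7b
Σ=4b of 4 (174bpm 4/4) — PASS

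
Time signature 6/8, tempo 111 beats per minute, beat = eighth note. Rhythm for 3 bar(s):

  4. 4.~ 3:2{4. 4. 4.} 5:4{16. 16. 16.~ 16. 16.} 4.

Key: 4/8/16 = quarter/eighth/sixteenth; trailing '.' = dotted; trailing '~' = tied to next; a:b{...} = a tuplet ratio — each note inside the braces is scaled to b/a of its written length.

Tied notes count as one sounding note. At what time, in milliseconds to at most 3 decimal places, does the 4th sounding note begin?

1. 0.0ms @ 0 + 1621.622ms (3)
2. 1621.622ms @ 3 + 2702.703ms (5)
3. 4324.324ms @ 8 + 1081.081ms (2)
4. 5405.405ms @ 10 + 1081.081ms (2)
5. 6486.486ms @ 12 + 324.324ms (3/5)
6. 6810.811ms @ 63/5 + 324.324ms (3/5)
7. 7135.135ms @ 66/5 + 648.649ms (6/5)
8. 7783.784ms @ 72/5 + 324.324ms (3/5)
9. 8108.108ms @ 15 + 1621.622ms (3)

note 4 onset = 10b = 5405.405ms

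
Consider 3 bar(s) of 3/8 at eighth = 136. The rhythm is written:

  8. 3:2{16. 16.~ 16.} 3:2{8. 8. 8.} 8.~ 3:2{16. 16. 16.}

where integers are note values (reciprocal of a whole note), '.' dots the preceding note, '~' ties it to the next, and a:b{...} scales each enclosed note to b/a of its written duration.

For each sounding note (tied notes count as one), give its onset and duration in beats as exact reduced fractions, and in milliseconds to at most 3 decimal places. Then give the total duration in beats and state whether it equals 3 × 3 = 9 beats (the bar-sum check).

1) 0.0ms=0b +661.765ms=3/2b
2) 661.765ms=3/2b +220.588ms=1/2b
3) 882.353ms=2b +441.176ms=1b
4) 1323.529ms=3b +441.176ms=1b
5) 1764.706ms=4b +441.176ms=1b
6) 2205.882ms=5b +441.176ms=1b
7) 2647.059ms=6b +882.353ms=2b
8) 3529.412ms=8b +220.588ms=1/2b
9) 3750.0ms=17/2b +220.588ms=1/2b
Σ=9b of 9 (136bpm 3/8) — PASS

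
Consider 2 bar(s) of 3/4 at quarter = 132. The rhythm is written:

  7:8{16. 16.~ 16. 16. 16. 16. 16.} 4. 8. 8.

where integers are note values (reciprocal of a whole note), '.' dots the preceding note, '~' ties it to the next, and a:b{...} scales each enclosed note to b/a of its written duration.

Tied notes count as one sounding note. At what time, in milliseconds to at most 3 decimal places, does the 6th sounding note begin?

note 6 onset = 18/7b = 1168.831ms

1. 0.0ms @ 0 + 194.805ms (3/7)
2. 194.805ms @ 3/7 + 389.61ms (6/7)
3. 584.416ms @ 9/7 + 194.805ms (3/7)
4. 779.221ms @ 12/7 + 194.805ms (3/7)
5. 974.026ms @ 15/7 + 194.805ms (3/7)
6. 1168.831ms @ 18/7 + 194.805ms (3/7)
7. 1363.636ms @ 3 + 681.818ms (3/2)
8. 2045.455ms @ 9/2 + 340.909ms (3/4)
9. 2386.364ms @ 21/4 + 340.909ms (3/4)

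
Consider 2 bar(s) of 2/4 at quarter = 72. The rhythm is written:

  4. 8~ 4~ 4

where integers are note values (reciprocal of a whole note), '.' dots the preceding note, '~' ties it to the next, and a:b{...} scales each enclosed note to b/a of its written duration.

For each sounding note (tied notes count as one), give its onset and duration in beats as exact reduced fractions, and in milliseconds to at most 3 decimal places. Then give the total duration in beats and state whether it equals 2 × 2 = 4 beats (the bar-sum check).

1) 0.0ms=0b +1250.0ms=3/2b
2) 1250.0ms=3/2b +2083.333ms=5/2b
Σ=4b of 4 (72bpm 2/4) — PASS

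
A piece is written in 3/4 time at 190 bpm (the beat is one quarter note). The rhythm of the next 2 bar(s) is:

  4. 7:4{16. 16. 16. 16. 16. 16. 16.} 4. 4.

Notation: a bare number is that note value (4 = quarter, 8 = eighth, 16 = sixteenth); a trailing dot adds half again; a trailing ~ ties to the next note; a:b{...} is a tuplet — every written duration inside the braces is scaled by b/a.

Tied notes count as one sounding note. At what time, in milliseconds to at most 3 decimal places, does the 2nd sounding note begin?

note 2 onset = 3/2b = 473.684ms

1. 0.0ms @ 0 + 473.684ms (3/2)
2. 473.684ms @ 3/2 + 67.669ms (3/14)
3. 541.353ms @ 12/7 + 67.669ms (3/14)
4. 609.023ms @ 27/14 + 67.669ms (3/14)
5. 676.692ms @ 15/7 + 67.669ms (3/14)
6. 744.361ms @ 33/14 + 67.669ms (3/14)
7. 812.03ms @ 18/7 + 67.669ms (3/14)
8. 879.699ms @ 39/14 + 67.669ms (3/14)
9. 947.368ms @ 3 + 473.684ms (3/2)
10. 1421.053ms @ 9/2 + 473.684ms (3/2)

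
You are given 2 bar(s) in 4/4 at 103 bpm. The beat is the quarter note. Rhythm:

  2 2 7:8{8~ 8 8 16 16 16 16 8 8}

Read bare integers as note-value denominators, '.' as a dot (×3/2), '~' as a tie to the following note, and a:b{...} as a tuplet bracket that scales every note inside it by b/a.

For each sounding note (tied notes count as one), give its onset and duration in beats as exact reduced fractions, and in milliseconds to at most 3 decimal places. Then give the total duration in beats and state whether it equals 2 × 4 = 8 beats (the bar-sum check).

1) 0.0ms=0b +1165.049ms=2b
2) 1165.049ms=2b +1165.049ms=2b
3) 2330.097ms=4b +665.742ms=8/7b
4) 2995.839ms=36/7b +332.871ms=4/7b
5) 3328.71ms=40/7b +166.436ms=2/7b
6) 3495.146ms=6b +166.436ms=2/7b
7) 3661.581ms=44/7b +166.436ms=2/7b
8) 3828.017ms=46/7b +166.436ms=2/7b
9) 3994.452ms=48/7b +332.871ms=4/7b
10) 4327.323ms=52/7b +332.871ms=4/7b
Σ=8b of 8 (103bpm 4/4) — PASS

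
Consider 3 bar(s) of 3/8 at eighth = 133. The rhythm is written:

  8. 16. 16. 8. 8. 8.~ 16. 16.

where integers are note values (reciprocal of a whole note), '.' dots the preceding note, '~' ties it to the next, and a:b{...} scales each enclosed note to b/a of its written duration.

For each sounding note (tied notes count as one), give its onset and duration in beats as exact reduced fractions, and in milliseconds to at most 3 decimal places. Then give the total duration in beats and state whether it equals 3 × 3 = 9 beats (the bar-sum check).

1) 0.0ms=0b +676.692ms=3/2b
2) 676.692ms=3/2b +338.346ms=3/4b
3) 1015.038ms=9/4b +338.346ms=3/4b
4) 1353.383ms=3b +676.692ms=3/2b
5) 2030.075ms=9/2b +676.692ms=3/2b
6) 2706.767ms=6b +1015.038ms=9/4b
7) 3721.805ms=33/4b +338.346ms=3/4b
Σ=9b of 9 (133bpm 3/8) — PASS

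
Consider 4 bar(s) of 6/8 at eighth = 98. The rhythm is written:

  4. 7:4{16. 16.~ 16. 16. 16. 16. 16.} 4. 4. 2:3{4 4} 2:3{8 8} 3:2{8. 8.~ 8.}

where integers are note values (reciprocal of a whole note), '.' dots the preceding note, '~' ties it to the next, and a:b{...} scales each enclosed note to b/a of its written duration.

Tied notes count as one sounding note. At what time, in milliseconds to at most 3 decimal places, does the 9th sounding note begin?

note 9 onset = 9b = 5510.204ms

1. 0.0ms @ 0 + 1836.735ms (3)
2. 1836.735ms @ 3 + 262.391ms (3/7)
3. 2099.125ms @ 24/7 + 524.781ms (6/7)
4. 2623.907ms @ 30/7 + 262.391ms (3/7)
5. 2886.297ms @ 33/7 + 262.391ms (3/7)
6. 3148.688ms @ 36/7 + 262.391ms (3/7)
7. 3411.079ms @ 39/7 + 262.391ms (3/7)
8. 3673.469ms @ 6 + 1836.735ms (3)
9. 5510.204ms @ 9 + 1836.735ms (3)
10. 7346.939ms @ 12 + 1836.735ms (3)
11. 9183.673ms @ 15 + 1836.735ms (3)
12. 11020.408ms @ 18 + 918.367ms (3/2)
13. 11938.776ms @ 39/2 + 918.367ms (3/2)
14. 12857.143ms @ 21 + 612.245ms (1)
15. 13469.388ms @ 22 + 1224.49ms (2)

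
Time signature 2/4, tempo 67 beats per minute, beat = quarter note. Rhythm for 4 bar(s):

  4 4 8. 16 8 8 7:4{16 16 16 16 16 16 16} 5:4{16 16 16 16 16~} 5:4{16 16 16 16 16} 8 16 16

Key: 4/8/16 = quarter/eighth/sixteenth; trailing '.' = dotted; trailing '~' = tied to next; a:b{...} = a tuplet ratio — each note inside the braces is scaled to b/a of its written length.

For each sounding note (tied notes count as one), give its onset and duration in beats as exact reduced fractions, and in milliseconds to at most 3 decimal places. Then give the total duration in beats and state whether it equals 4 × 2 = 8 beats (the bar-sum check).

1) 0.0ms=0b +895.522ms=1b
2) 895.522ms=1b +895.522ms=1b
3) 1791.045ms=2b +671.642ms=3/4b
4) 2462.687ms=11/4b +223.881ms=1/4b
5) 2686.567ms=3b +447.761ms=1/2b
6) 3134.328ms=7/2b +447.761ms=1/2b
7) 3582.09ms=4b +127.932ms=1/7b
8) 3710.021ms=29/7b +127.932ms=1/7b
9) 3837.953ms=30/7b +127.932ms=1/7b
10) 3965.885ms=31/7b +127.932ms=1/7b
11) 4093.817ms=32/7b +127.932ms=1/7b
12) 4221.748ms=33/7b +127.932ms=1/7b
13) 4349.68ms=34/7b +127.932ms=1/7b
14) 4477.612ms=5b +179.104ms=1/5b
15) 4656.716ms=26/5b +179.104ms=1/5b
16) 4835.821ms=27/5b +179.104ms=1/5b
17) 5014.925ms=28/5b +179.104ms=1/5b
18) 5194.03ms=29/5b +358.209ms=2/5b
19) 5552.239ms=31/5b +179.104ms=1/5b
20) 5731.343ms=32/5b +179.104ms=1/5b
21) 5910.448ms=33/5b +179.104ms=1/5b
22) 6089.552ms=34/5b +179.104ms=1/5b
23) 6268.657ms=7b +447.761ms=1/2b
24) 6716.418ms=15/2b +223.881ms=1/4b
25) 6940.299ms=31/4b +223.881ms=1/4b
Σ=8b of 8 (67bpm 2/4) — PASS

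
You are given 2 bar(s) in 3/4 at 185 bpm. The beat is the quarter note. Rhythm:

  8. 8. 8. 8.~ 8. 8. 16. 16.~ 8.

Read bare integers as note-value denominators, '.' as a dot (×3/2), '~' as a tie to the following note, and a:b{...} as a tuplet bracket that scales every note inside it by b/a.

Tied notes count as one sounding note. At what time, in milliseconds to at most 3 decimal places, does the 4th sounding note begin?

note 4 onset = 9/4b = 729.73ms

1. 0.0ms @ 0 + 243.243ms (3/4)
2. 243.243ms @ 3/4 + 243.243ms (3/4)
3. 486.486ms @ 3/2 + 243.243ms (3/4)
4. 729.73ms @ 9/4 + 486.486ms (3/2)
5. 1216.216ms @ 15/4 + 243.243ms (3/4)
6. 1459.459ms @ 9/2 + 121.622ms (3/8)
7. 1581.081ms @ 39/8 + 364.865ms (9/8)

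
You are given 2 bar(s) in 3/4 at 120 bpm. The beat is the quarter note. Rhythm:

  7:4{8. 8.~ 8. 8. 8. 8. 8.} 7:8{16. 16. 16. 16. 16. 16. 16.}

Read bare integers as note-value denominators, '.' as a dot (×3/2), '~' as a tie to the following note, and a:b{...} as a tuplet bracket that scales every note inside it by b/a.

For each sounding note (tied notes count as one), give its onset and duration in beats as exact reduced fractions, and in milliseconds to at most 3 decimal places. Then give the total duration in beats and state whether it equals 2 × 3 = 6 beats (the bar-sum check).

1) 0.0ms=0b +214.286ms=3/7b
2) 214.286ms=3/7b +428.571ms=6/7b
3) 642.857ms=9/7b +214.286ms=3/7b
4) 857.143ms=12/7b +214.286ms=3/7b
5) 1071.429ms=15/7b +214.286ms=3/7b
6) 1285.714ms=18/7b +214.286ms=3/7b
7) 1500.0ms=3b +214.286ms=3/7b
8) 1714.286ms=24/7b +214.286ms=3/7b
9) 1928.571ms=27/7b +214.286ms=3/7b
10) 2142.857ms=30/7b +214.286ms=3/7b
11) 2357.143ms=33/7b +214.286ms=3/7b
12) 2571.429ms=36/7b +214.286ms=3/7b
13) 2785.714ms=39/7b +214.286ms=3/7b
Σ=6b of 6 (120bpm 3/4) — PASS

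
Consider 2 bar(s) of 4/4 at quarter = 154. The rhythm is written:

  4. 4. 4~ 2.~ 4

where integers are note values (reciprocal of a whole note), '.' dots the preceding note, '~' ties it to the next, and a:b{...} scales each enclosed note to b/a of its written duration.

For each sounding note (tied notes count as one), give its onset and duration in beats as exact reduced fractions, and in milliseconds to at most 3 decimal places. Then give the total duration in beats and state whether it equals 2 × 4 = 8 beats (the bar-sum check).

1) 0.0ms=0b +584.416ms=3/2b
2) 584.416ms=3/2b +584.416ms=3/2b
3) 1168.831ms=3b +1948.052ms=5b
Σ=8b of 8 (154bpm 4/4) — PASS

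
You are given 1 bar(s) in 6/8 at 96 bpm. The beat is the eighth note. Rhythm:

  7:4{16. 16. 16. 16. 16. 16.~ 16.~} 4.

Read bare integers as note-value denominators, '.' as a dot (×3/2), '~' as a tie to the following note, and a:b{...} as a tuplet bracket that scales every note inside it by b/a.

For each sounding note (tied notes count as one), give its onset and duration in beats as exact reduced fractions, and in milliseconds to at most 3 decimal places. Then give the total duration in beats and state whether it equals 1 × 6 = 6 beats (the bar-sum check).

1) 0.0ms=0b +267.857ms=3/7b
2) 267.857ms=3/7b +267.857ms=3/7b
3) 535.714ms=6/7b +267.857ms=3/7b
4) 803.571ms=9/7b +267.857ms=3/7b
5) 1071.429ms=12/7b +267.857ms=3/7b
6) 1339.286ms=15/7b +2410.714ms=27/7b
Σ=6b of 6 (96bpm 6/8) — PASS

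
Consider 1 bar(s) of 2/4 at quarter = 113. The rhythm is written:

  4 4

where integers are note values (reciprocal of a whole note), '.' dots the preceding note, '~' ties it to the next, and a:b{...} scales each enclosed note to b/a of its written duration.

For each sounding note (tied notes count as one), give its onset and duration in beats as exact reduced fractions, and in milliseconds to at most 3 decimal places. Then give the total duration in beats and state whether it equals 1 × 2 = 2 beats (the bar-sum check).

1) 0.0ms=0b +530.973ms=1b
2) 530.973ms=1b +530.973ms=1b
Σ=2b of 2 (113bpm 2/4) — PASS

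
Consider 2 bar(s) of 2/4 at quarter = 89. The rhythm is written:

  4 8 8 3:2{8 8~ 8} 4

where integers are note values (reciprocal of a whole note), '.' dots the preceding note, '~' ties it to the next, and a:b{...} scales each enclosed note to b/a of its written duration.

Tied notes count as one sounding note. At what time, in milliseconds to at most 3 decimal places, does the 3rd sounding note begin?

1. 0.0ms @ 0 + 674.157ms (1)
2. 674.157ms @ 1 + 337.079ms (1/2)
3. 1011.236ms @ 3/2 + 337.079ms (1/2)
4. 1348.315ms @ 2 + 224.719ms (1/3)
5. 1573.034ms @ 7/3 + 449.438ms (2/3)
6. 2022.472ms @ 3 + 674.157ms (1)

note 3 onset = 3/2b = 1011.236ms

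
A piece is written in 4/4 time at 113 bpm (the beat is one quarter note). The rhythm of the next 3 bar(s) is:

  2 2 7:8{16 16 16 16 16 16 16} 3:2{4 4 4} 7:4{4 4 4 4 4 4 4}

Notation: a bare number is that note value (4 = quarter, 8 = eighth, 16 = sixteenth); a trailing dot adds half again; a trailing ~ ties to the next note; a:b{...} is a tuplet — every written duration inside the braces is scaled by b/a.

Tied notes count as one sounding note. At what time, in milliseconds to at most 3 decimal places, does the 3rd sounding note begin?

1. 0.0ms @ 0 + 1061.947ms (2)
2. 1061.947ms @ 2 + 1061.947ms (2)
3. 2123.894ms @ 4 + 151.707ms (2/7)
4. 2275.601ms @ 30/7 + 151.707ms (2/7)
5. 2427.307ms @ 32/7 + 151.707ms (2/7)
6. 2579.014ms @ 34/7 + 151.707ms (2/7)
7. 2730.721ms @ 36/7 + 151.707ms (2/7)
8. 2882.427ms @ 38/7 + 151.707ms (2/7)
9. 3034.134ms @ 40/7 + 151.707ms (2/7)
10. 3185.841ms @ 6 + 353.982ms (2/3)
11. 3539.823ms @ 20/3 + 353.982ms (2/3)
12. 3893.805ms @ 22/3 + 353.982ms (2/3)
13. 4247.788ms @ 8 + 303.413ms (4/7)
14. 4551.201ms @ 60/7 + 303.413ms (4/7)
15. 4854.614ms @ 64/7 + 303.413ms (4/7)
16. 5158.028ms @ 68/7 + 303.413ms (4/7)
17. 5461.441ms @ 72/7 + 303.413ms (4/7)
18. 5764.855ms @ 76/7 + 303.413ms (4/7)
19. 6068.268ms @ 80/7 + 303.413ms (4/7)

note 3 onset = 4b = 2123.894ms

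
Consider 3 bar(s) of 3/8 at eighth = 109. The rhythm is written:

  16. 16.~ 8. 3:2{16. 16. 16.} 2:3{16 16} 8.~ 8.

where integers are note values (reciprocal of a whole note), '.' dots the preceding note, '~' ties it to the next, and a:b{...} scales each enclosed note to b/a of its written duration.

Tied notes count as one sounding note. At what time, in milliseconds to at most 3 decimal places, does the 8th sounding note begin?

1. 0.0ms @ 0 + 412.844ms (3/4)
2. 412.844ms @ 3/4 + 1238.532ms (9/4)
3. 1651.376ms @ 3 + 275.229ms (1/2)
4. 1926.606ms @ 7/2 + 275.229ms (1/2)
5. 2201.835ms @ 4 + 275.229ms (1/2)
6. 2477.064ms @ 9/2 + 412.844ms (3/4)
7. 2889.908ms @ 21/4 + 412.844ms (3/4)
8. 3302.752ms @ 6 + 1651.376ms (3)

note 8 onset = 6b = 3302.752ms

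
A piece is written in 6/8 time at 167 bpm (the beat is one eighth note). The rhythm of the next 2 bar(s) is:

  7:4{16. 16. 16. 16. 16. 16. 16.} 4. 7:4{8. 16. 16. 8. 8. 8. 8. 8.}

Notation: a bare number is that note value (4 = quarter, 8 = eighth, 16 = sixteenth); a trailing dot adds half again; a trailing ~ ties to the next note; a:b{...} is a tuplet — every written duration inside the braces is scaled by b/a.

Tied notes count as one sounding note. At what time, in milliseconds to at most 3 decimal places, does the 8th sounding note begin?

note 8 onset = 3b = 1077.844ms

1. 0.0ms @ 0 + 153.978ms (3/7)
2. 153.978ms @ 3/7 + 153.978ms (3/7)
3. 307.956ms @ 6/7 + 153.978ms (3/7)
4. 461.933ms @ 9/7 + 153.978ms (3/7)
5. 615.911ms @ 12/7 + 153.978ms (3/7)
6. 769.889ms @ 15/7 + 153.978ms (3/7)
7. 923.867ms @ 18/7 + 153.978ms (3/7)
8. 1077.844ms @ 3 + 1077.844ms (3)
9. 2155.689ms @ 6 + 307.956ms (6/7)
10. 2463.644ms @ 48/7 + 153.978ms (3/7)
11. 2617.622ms @ 51/7 + 153.978ms (3/7)
12. 2771.6ms @ 54/7 + 307.956ms (6/7)
13. 3079.555ms @ 60/7 + 307.956ms (6/7)
14. 3387.511ms @ 66/7 + 307.956ms (6/7)
15. 3695.466ms @ 72/7 + 307.956ms (6/7)
16. 4003.422ms @ 78/7 + 307.956ms (6/7)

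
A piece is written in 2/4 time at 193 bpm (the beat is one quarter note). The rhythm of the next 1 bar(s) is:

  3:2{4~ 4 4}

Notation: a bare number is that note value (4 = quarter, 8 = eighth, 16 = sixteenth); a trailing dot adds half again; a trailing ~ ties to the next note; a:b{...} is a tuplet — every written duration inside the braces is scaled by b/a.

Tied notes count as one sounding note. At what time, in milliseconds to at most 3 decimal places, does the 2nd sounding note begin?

1. 0.0ms @ 0 + 414.508ms (4/3)
2. 414.508ms @ 4/3 + 207.254ms (2/3)

note 2 onset = 4/3b = 414.508ms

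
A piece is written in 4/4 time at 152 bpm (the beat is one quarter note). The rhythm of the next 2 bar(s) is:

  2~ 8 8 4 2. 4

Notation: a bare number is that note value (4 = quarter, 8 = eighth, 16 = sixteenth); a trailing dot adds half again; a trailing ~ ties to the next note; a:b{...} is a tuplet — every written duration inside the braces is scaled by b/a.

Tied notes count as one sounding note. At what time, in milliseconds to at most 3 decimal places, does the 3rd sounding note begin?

1. 0.0ms @ 0 + 986.842ms (5/2)
2. 986.842ms @ 5/2 + 197.368ms (1/2)
3. 1184.211ms @ 3 + 394.737ms (1)
4. 1578.947ms @ 4 + 1184.211ms (3)
5. 2763.158ms @ 7 + 394.737ms (1)

note 3 onset = 3b = 1184.211ms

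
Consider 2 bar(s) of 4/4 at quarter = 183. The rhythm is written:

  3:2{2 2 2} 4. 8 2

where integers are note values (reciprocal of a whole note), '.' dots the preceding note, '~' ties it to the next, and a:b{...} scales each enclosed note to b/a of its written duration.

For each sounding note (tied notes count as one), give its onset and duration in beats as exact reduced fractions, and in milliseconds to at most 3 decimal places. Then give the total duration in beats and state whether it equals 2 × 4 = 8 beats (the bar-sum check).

1) 0.0ms=0b +437.158ms=4/3b
2) 437.158ms=4/3b +437.158ms=4/3b
3) 874.317ms=8/3b +437.158ms=4/3b
4) 1311.475ms=4b +491.803ms=3/2b
5) 1803.279ms=11/2b +163.934ms=1/2b
6) 1967.213ms=6b +655.738ms=2b
Σ=8b of 8 (183bpm 4/4) — PASS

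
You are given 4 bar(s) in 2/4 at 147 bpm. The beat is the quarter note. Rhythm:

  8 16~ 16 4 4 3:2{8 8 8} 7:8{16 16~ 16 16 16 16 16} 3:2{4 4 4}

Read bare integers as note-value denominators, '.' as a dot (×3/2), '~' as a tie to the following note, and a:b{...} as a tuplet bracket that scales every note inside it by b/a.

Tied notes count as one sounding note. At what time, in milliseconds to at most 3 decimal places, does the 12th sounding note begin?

note 12 onset = 38/7b = 2215.743ms

1. 0.0ms @ 0 + 204.082ms (1/2)
2. 204.082ms @ 1/2 + 204.082ms (1/2)
3. 408.163ms @ 1 + 408.163ms (1)
4. 816.327ms @ 2 + 408.163ms (1)
5. 1224.49ms @ 3 + 136.054ms (1/3)
6. 1360.544ms @ 10/3 + 136.054ms (1/3)
7. 1496.599ms @ 11/3 + 136.054ms (1/3)
8. 1632.653ms @ 4 + 116.618ms (2/7)
9. 1749.271ms @ 30/7 + 233.236ms (4/7)
10. 1982.507ms @ 34/7 + 116.618ms (2/7)
11. 2099.125ms @ 36/7 + 116.618ms (2/7)
12. 2215.743ms @ 38/7 + 116.618ms (2/7)
13. 2332.362ms @ 40/7 + 116.618ms (2/7)
14. 2448.98ms @ 6 + 272.109ms (2/3)
15. 2721.088ms @ 20/3 + 272.109ms (2/3)
16. 2993.197ms @ 22/3 + 272.109ms (2/3)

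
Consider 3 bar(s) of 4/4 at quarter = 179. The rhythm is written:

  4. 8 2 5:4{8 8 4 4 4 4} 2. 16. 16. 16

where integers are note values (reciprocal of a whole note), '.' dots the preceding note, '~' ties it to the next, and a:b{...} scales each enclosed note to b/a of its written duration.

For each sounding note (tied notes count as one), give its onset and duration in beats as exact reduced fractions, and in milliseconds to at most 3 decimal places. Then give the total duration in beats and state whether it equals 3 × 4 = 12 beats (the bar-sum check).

1) 0.0ms=0b +502.793ms=3/2b
2) 502.793ms=3/2b +167.598ms=1/2b
3) 670.391ms=2b +670.391ms=2b
4) 1340.782ms=4b +134.078ms=2/5b
5) 1474.86ms=22/5b +134.078ms=2/5b
6) 1608.939ms=24/5b +268.156ms=4/5b
7) 1877.095ms=28/5b +268.156ms=4/5b
8) 2145.251ms=32/5b +268.156ms=4/5b
9) 2413.408ms=36/5b +268.156ms=4/5b
10) 2681.564ms=8b +1005.587ms=3b
11) 3687.151ms=11b +125.698ms=3/8b
12) 3812.849ms=91/8b +125.698ms=3/8b
13) 3938.547ms=47/4b +83.799ms=1/4b
Σ=12b of 12 (179bpm 4/4) — PASS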